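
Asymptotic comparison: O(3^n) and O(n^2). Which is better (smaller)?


quadratic grows slower than exponential (base 3)
O(n^2) is asymptotically smaller; O(3^n) grows faster


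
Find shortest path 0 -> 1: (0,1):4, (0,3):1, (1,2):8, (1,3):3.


Dijkstra from 0:
Distances: {0: 0, 1: 4, 2: 12, 3: 1}
Shortest distance to 1 = 4, path = [0, 1]


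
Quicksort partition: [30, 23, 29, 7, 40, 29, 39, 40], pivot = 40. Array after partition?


Elements <= 40 go left of pivot.
Result: [30, 23, 29, 7, 40, 29, 39, 40], pivot at index 7


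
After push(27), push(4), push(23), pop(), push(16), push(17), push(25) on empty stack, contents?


push(27) -> [27]
push(4) -> [27, 4]
push(23) -> [27, 4, 23]
pop() returns 23 -> [27, 4]
push(16) -> [27, 4, 16]
push(17) -> [27, 4, 16, 17]
push(25) -> [27, 4, 16, 17, 25]
Final stack (bottom to top): [27, 4, 16, 17, 25]


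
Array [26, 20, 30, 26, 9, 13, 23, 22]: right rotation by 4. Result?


Right rotate by 4: [9, 13, 23, 22, 26, 20, 30, 26]


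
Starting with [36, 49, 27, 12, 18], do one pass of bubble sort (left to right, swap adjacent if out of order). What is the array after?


After one pass: [36, 27, 12, 18, 49]


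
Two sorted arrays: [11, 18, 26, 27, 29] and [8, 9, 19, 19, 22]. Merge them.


Compare heads, take smaller each step.
Merged: [8, 9, 11, 18, 19, 19, 22, 26, 27, 29]


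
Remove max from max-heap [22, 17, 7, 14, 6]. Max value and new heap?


Max = 22
Replace root with last, heapify down
Resulting heap: [17, 14, 7, 6]


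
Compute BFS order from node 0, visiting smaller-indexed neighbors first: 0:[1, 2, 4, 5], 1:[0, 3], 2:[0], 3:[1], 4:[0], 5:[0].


BFS queue: start with [0]
Visit order: [0, 1, 2, 4, 5, 3]


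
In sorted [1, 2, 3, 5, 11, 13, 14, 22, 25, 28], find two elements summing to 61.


Two pointers: lo=0, hi=9
No pair sums to 61


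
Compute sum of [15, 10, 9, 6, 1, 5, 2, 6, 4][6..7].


Prefix sums: [0, 15, 25, 34, 40, 41, 46, 48, 54, 58]
Sum[6..7] = prefix[8] - prefix[6] = 54 - 46 = 8


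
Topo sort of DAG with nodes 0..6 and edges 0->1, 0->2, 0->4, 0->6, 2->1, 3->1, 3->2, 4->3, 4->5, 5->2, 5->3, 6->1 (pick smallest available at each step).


Kahn's algorithm, process smallest node first
Order: [0, 4, 5, 3, 2, 6, 1]


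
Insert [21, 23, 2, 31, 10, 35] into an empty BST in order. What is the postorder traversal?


Root = 21; build tree by BST insertion.
Postorder traversal: [10, 2, 35, 31, 23, 21]


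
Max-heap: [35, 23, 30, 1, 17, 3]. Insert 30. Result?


Append 30: [35, 23, 30, 1, 17, 3, 30]
Bubble up: no swaps needed
Result: [35, 23, 30, 1, 17, 3, 30]


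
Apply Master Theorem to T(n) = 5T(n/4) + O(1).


a=5, b=4, c=0. log_4(5)=1.161 > c=0. Case 1: O(n^log_b(a)) = O(n^1.161)
Complexity: O(n^1.161)


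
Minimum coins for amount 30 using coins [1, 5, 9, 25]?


dp[0]=0; dp[i]=1+min(dp[i-c] for c in coins)
...dp[25]=1, dp[26]=2, dp[27]=3, dp[28]=4, dp[29]=5, dp[30]=2
Minimum coins for 30 = 2


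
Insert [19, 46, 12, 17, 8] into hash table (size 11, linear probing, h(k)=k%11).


Insertions: 19->slot 8; 46->slot 2; 12->slot 1; 17->slot 6; 8->slot 9
Table: [None, 12, 46, None, None, None, 17, None, 19, 8, None]


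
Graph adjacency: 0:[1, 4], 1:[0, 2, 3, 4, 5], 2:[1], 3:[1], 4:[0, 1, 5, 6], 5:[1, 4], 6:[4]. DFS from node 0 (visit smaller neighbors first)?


DFS stack-based: start with [0]
Visit order: [0, 1, 2, 3, 4, 5, 6]


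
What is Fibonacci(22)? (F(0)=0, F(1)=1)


F(n)=F(n-1)+F(n-2)
...F(20)=6765, F(21)=10946, F(22)=17711


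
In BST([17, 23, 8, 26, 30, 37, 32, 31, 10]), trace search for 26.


BST root = 17
Search for 26: compare at each node
Path: [17, 23, 26]


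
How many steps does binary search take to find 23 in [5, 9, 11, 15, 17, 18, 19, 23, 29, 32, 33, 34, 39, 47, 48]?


Search for 23:
[0,14] mid=7 arr[7]=23
Total: 1 comparisons


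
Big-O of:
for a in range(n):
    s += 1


Per nesting level: O(n) = O(n)
Complexity: O(n)


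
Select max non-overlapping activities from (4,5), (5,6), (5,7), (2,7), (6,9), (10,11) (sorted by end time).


Greedy: pick earliest-ending, then skip overlaps.
Selected (4 activities): [(4, 5), (5, 6), (6, 9), (10, 11)]


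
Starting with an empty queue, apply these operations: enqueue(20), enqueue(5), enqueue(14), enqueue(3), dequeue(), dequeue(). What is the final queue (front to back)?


enqueue(20) -> [20]
enqueue(5) -> [20, 5]
enqueue(14) -> [20, 5, 14]
enqueue(3) -> [20, 5, 14, 3]
dequeue() returns 20 -> [5, 14, 3]
dequeue() returns 5 -> [14, 3]
Final queue (front to back): [14, 3]


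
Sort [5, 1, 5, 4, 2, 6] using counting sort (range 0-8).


Count array: [0, 1, 1, 0, 1, 2, 1, 0, 0]
Reconstruct: [1, 2, 4, 5, 5, 6]


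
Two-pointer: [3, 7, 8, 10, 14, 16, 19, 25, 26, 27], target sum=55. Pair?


Two pointers: lo=0, hi=9
No pair sums to 55


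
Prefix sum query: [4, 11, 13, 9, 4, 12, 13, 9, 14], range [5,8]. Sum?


Prefix sums: [0, 4, 15, 28, 37, 41, 53, 66, 75, 89]
Sum[5..8] = prefix[9] - prefix[5] = 89 - 41 = 48


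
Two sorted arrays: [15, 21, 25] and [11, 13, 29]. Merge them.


Compare heads, take smaller each step.
Merged: [11, 13, 15, 21, 25, 29]


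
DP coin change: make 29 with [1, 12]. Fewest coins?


dp[0]=0; dp[i]=1+min(dp[i-c] for c in coins)
...dp[24]=2, dp[25]=3, dp[26]=4, dp[27]=5, dp[28]=6, dp[29]=7
Minimum coins for 29 = 7


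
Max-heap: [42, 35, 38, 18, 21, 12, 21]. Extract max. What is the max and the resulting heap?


Max = 42
Replace root with last, heapify down
Resulting heap: [38, 35, 21, 18, 21, 12]


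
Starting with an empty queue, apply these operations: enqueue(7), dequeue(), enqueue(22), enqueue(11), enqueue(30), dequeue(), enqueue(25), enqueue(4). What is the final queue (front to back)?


enqueue(7) -> [7]
dequeue() returns 7 -> []
enqueue(22) -> [22]
enqueue(11) -> [22, 11]
enqueue(30) -> [22, 11, 30]
dequeue() returns 22 -> [11, 30]
enqueue(25) -> [11, 30, 25]
enqueue(4) -> [11, 30, 25, 4]
Final queue (front to back): [11, 30, 25, 4]


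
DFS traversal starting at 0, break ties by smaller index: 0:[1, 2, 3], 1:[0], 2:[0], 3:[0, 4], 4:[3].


DFS stack-based: start with [0]
Visit order: [0, 1, 2, 3, 4]


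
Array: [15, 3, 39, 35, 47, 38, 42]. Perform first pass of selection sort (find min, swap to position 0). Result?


After one pass: [3, 15, 39, 35, 47, 38, 42]


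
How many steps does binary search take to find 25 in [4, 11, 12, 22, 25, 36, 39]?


Search for 25:
[0,6] mid=3 arr[3]=22
[4,6] mid=5 arr[5]=36
[4,4] mid=4 arr[4]=25
Total: 3 comparisons


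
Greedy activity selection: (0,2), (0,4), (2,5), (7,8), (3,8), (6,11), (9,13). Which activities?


Greedy: pick earliest-ending, then skip overlaps.
Selected (4 activities): [(0, 2), (2, 5), (7, 8), (9, 13)]


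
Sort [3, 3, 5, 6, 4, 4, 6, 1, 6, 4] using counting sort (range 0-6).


Count array: [0, 1, 0, 2, 3, 1, 3]
Reconstruct: [1, 3, 3, 4, 4, 4, 5, 6, 6, 6]


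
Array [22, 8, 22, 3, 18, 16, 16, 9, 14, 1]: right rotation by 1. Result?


Right rotate by 1: [1, 22, 8, 22, 3, 18, 16, 16, 9, 14]


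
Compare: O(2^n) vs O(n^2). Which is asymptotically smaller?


quadratic grows slower than exponential
O(n^2) is asymptotically smaller; O(2^n) grows faster


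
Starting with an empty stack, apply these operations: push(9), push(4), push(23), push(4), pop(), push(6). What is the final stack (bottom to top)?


push(9) -> [9]
push(4) -> [9, 4]
push(23) -> [9, 4, 23]
push(4) -> [9, 4, 23, 4]
pop() returns 4 -> [9, 4, 23]
push(6) -> [9, 4, 23, 6]
Final stack (bottom to top): [9, 4, 23, 6]


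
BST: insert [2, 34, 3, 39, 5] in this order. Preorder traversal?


Root = 2; build tree by BST insertion.
Preorder traversal: [2, 34, 3, 5, 39]


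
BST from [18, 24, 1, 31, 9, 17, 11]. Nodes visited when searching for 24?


BST root = 18
Search for 24: compare at each node
Path: [18, 24]


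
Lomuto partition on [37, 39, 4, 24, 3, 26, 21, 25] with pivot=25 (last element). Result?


Elements <= 25 go left of pivot.
Result: [4, 24, 3, 21, 25, 26, 39, 37], pivot at index 4


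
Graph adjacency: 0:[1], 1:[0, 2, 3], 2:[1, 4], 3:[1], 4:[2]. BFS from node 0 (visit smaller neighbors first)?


BFS queue: start with [0]
Visit order: [0, 1, 2, 3, 4]


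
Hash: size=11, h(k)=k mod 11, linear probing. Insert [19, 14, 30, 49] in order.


Insertions: 19->slot 8; 14->slot 3; 30->slot 9; 49->slot 5
Table: [None, None, None, 14, None, 49, None, None, 19, 30, None]


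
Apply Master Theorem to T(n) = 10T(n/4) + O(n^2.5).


a=10, b=4, c=2.5. log_4(10)=1.661 < c=2.5. Case 3: O(n^c) = O(n^2.500)
Complexity: O(n^2.500)


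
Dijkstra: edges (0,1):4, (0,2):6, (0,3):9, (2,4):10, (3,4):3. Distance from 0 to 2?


Dijkstra from 0:
Distances: {0: 0, 1: 4, 2: 6, 3: 9, 4: 12}
Shortest distance to 2 = 6, path = [0, 2]


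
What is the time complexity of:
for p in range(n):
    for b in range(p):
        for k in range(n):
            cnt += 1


Per nesting level: O(n) * O(n) [triangular over p] * O(n) = O(n^3)
Complexity: O(n^3)


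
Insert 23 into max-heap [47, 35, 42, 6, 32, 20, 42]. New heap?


Append 23: [47, 35, 42, 6, 32, 20, 42, 23]
Bubble up: swap idx 7(23) with idx 3(6)
Result: [47, 35, 42, 23, 32, 20, 42, 6]


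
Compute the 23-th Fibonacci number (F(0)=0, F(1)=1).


F(n)=F(n-1)+F(n-2)
...F(21)=10946, F(22)=17711, F(23)=28657


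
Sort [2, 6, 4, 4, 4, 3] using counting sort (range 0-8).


Count array: [0, 0, 1, 1, 3, 0, 1, 0, 0]
Reconstruct: [2, 3, 4, 4, 4, 6]


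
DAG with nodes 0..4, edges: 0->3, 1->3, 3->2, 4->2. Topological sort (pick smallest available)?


Kahn's algorithm, process smallest node first
Order: [0, 1, 3, 4, 2]


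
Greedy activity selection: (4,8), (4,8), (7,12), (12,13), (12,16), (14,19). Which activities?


Greedy: pick earliest-ending, then skip overlaps.
Selected (3 activities): [(4, 8), (12, 13), (14, 19)]


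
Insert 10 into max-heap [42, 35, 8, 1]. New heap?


Append 10: [42, 35, 8, 1, 10]
Bubble up: no swaps needed
Result: [42, 35, 8, 1, 10]


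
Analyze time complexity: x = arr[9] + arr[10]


Analysis: constant-time operation, no loop
Complexity: O(1)


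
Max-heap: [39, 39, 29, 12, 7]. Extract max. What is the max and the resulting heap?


Max = 39
Replace root with last, heapify down
Resulting heap: [39, 12, 29, 7]


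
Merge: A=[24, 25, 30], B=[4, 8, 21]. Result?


Compare heads, take smaller each step.
Merged: [4, 8, 21, 24, 25, 30]


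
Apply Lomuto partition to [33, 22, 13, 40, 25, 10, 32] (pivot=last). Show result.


Elements <= 32 go left of pivot.
Result: [22, 13, 25, 10, 32, 40, 33], pivot at index 4


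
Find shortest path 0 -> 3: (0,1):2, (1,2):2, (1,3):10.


Dijkstra from 0:
Distances: {0: 0, 1: 2, 2: 4, 3: 12}
Shortest distance to 3 = 12, path = [0, 1, 3]


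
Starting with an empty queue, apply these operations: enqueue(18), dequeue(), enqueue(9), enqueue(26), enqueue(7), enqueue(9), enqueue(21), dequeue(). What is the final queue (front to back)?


enqueue(18) -> [18]
dequeue() returns 18 -> []
enqueue(9) -> [9]
enqueue(26) -> [9, 26]
enqueue(7) -> [9, 26, 7]
enqueue(9) -> [9, 26, 7, 9]
enqueue(21) -> [9, 26, 7, 9, 21]
dequeue() returns 9 -> [26, 7, 9, 21]
Final queue (front to back): [26, 7, 9, 21]


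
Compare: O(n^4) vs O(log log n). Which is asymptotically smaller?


double-logarithmic grows slower than quartic
O(log log n) is asymptotically smaller; O(n^4) grows faster


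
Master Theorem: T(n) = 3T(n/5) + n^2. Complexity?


a=3, b=5, c=2. log_5(3)=0.683 < c=2. Case 3: O(n^c) = O(n^2)
Complexity: O(n^2)


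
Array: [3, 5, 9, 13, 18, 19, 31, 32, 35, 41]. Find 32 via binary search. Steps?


Search for 32:
[0,9] mid=4 arr[4]=18
[5,9] mid=7 arr[7]=32
Total: 2 comparisons


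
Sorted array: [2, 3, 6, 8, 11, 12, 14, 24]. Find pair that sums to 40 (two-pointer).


Two pointers: lo=0, hi=7
No pair sums to 40


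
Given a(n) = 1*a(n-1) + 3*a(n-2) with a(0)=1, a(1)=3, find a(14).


Build bottom-up:
...a(12)=26529, a(13)=61107, a(14)=1*61107+3*26529=140694


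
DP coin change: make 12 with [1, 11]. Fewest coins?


dp[0]=0; dp[i]=1+min(dp[i-c] for c in coins)
...dp[7]=7, dp[8]=8, dp[9]=9, dp[10]=10, dp[11]=1, dp[12]=2
Minimum coins for 12 = 2


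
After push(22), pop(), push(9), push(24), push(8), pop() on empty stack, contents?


push(22) -> [22]
pop() returns 22 -> []
push(9) -> [9]
push(24) -> [9, 24]
push(8) -> [9, 24, 8]
pop() returns 8 -> [9, 24]
Final stack (bottom to top): [9, 24]


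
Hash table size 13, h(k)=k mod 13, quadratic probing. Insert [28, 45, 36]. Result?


Insertions: 28->slot 2; 45->slot 6; 36->slot 10
Table: [None, None, 28, None, None, None, 45, None, None, None, 36, None, None]


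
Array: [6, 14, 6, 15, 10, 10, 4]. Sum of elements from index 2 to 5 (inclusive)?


Prefix sums: [0, 6, 20, 26, 41, 51, 61, 65]
Sum[2..5] = prefix[6] - prefix[2] = 61 - 20 = 41


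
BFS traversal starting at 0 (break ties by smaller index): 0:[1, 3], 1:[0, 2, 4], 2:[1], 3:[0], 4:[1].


BFS queue: start with [0]
Visit order: [0, 1, 3, 2, 4]


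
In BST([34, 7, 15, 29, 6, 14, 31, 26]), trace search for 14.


BST root = 34
Search for 14: compare at each node
Path: [34, 7, 15, 14]


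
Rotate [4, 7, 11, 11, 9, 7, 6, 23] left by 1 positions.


Left rotate by 1: [7, 11, 11, 9, 7, 6, 23, 4]


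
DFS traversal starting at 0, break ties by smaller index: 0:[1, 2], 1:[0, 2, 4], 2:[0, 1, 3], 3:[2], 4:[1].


DFS stack-based: start with [0]
Visit order: [0, 1, 2, 3, 4]


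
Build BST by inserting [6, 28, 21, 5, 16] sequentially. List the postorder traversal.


Root = 6; build tree by BST insertion.
Postorder traversal: [5, 16, 21, 28, 6]


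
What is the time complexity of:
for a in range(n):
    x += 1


Per nesting level: O(n) = O(n)
Complexity: O(n)


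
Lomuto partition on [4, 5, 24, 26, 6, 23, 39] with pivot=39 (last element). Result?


Elements <= 39 go left of pivot.
Result: [4, 5, 24, 26, 6, 23, 39], pivot at index 6


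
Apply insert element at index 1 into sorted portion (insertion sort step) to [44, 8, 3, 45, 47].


After one pass: [8, 44, 3, 45, 47]


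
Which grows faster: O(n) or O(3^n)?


linear grows slower than exponential (base 3)
O(n) is asymptotically smaller; O(3^n) grows faster


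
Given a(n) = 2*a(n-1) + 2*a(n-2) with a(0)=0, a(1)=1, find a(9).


Build bottom-up:
...a(7)=328, a(8)=896, a(9)=2*896+2*328=2448


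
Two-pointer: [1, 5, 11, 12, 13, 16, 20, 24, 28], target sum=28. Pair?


Two pointers: lo=0, hi=8
Found pair: (12, 16) summing to 28


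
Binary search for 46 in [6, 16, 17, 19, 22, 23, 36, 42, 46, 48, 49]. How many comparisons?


Search for 46:
[0,10] mid=5 arr[5]=23
[6,10] mid=8 arr[8]=46
Total: 2 comparisons


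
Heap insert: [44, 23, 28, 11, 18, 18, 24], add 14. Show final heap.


Append 14: [44, 23, 28, 11, 18, 18, 24, 14]
Bubble up: swap idx 7(14) with idx 3(11)
Result: [44, 23, 28, 14, 18, 18, 24, 11]


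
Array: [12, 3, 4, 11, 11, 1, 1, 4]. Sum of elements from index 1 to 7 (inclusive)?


Prefix sums: [0, 12, 15, 19, 30, 41, 42, 43, 47]
Sum[1..7] = prefix[8] - prefix[1] = 47 - 12 = 35


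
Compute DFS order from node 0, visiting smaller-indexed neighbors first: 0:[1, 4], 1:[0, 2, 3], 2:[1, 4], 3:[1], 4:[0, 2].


DFS stack-based: start with [0]
Visit order: [0, 1, 2, 4, 3]


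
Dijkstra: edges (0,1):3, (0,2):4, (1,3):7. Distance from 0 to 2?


Dijkstra from 0:
Distances: {0: 0, 1: 3, 2: 4, 3: 10}
Shortest distance to 2 = 4, path = [0, 2]


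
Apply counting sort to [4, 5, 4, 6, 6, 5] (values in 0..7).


Count array: [0, 0, 0, 0, 2, 2, 2, 0]
Reconstruct: [4, 4, 5, 5, 6, 6]


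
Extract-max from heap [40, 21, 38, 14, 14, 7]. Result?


Max = 40
Replace root with last, heapify down
Resulting heap: [38, 21, 7, 14, 14]


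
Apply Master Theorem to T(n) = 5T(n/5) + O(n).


a=5, b=5, c=1. log_5(5)=1 = c=1. Case 2: O(n^c log n) = O(n log n)
Complexity: O(n log n)


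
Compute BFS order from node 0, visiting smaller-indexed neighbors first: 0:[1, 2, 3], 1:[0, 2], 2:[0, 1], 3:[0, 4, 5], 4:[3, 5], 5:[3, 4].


BFS queue: start with [0]
Visit order: [0, 1, 2, 3, 4, 5]


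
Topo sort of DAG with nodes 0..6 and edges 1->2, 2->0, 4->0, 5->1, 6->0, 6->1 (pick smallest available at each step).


Kahn's algorithm, process smallest node first
Order: [3, 4, 5, 6, 1, 2, 0]


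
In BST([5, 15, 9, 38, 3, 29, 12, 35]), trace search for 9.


BST root = 5
Search for 9: compare at each node
Path: [5, 15, 9]


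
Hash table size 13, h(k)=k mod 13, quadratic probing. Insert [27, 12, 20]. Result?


Insertions: 27->slot 1; 12->slot 12; 20->slot 7
Table: [None, 27, None, None, None, None, None, 20, None, None, None, None, 12]


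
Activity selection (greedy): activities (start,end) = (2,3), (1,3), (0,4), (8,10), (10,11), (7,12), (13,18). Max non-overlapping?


Greedy: pick earliest-ending, then skip overlaps.
Selected (4 activities): [(2, 3), (8, 10), (10, 11), (13, 18)]


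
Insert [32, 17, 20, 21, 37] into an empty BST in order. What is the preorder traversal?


Root = 32; build tree by BST insertion.
Preorder traversal: [32, 17, 20, 21, 37]


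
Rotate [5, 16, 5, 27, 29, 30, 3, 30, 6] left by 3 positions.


Left rotate by 3: [27, 29, 30, 3, 30, 6, 5, 16, 5]


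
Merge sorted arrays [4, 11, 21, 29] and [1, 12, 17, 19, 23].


Compare heads, take smaller each step.
Merged: [1, 4, 11, 12, 17, 19, 21, 23, 29]


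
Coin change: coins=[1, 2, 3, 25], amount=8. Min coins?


dp[0]=0; dp[i]=1+min(dp[i-c] for c in coins)
...dp[3]=1, dp[4]=2, dp[5]=2, dp[6]=2, dp[7]=3, dp[8]=3
Minimum coins for 8 = 3


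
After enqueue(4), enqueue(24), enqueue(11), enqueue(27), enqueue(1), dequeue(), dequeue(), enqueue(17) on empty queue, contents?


enqueue(4) -> [4]
enqueue(24) -> [4, 24]
enqueue(11) -> [4, 24, 11]
enqueue(27) -> [4, 24, 11, 27]
enqueue(1) -> [4, 24, 11, 27, 1]
dequeue() returns 4 -> [24, 11, 27, 1]
dequeue() returns 24 -> [11, 27, 1]
enqueue(17) -> [11, 27, 1, 17]
Final queue (front to back): [11, 27, 1, 17]


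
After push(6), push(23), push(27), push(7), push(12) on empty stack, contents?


push(6) -> [6]
push(23) -> [6, 23]
push(27) -> [6, 23, 27]
push(7) -> [6, 23, 27, 7]
push(12) -> [6, 23, 27, 7, 12]
Final stack (bottom to top): [6, 23, 27, 7, 12]


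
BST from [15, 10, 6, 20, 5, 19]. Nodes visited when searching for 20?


BST root = 15
Search for 20: compare at each node
Path: [15, 20]


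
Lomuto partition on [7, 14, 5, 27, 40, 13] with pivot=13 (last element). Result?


Elements <= 13 go left of pivot.
Result: [7, 5, 13, 27, 40, 14], pivot at index 2


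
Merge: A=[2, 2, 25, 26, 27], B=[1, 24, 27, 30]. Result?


Compare heads, take smaller each step.
Merged: [1, 2, 2, 24, 25, 26, 27, 27, 30]


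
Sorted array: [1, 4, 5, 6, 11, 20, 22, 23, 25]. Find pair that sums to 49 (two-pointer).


Two pointers: lo=0, hi=8
No pair sums to 49


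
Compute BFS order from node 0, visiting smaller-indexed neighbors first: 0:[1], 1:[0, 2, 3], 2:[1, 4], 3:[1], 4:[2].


BFS queue: start with [0]
Visit order: [0, 1, 2, 3, 4]


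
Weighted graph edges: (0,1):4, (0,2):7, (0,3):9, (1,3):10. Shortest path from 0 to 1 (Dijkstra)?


Dijkstra from 0:
Distances: {0: 0, 1: 4, 2: 7, 3: 9}
Shortest distance to 1 = 4, path = [0, 1]


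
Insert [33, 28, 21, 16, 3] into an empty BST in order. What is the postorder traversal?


Root = 33; build tree by BST insertion.
Postorder traversal: [3, 16, 21, 28, 33]


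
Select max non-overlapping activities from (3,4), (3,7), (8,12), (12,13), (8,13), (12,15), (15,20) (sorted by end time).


Greedy: pick earliest-ending, then skip overlaps.
Selected (4 activities): [(3, 4), (8, 12), (12, 13), (15, 20)]


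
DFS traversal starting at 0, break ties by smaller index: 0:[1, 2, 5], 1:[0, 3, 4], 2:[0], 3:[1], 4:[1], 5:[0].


DFS stack-based: start with [0]
Visit order: [0, 1, 3, 4, 2, 5]


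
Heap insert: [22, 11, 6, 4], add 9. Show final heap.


Append 9: [22, 11, 6, 4, 9]
Bubble up: no swaps needed
Result: [22, 11, 6, 4, 9]


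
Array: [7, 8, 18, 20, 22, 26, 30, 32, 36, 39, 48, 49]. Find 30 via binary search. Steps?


Search for 30:
[0,11] mid=5 arr[5]=26
[6,11] mid=8 arr[8]=36
[6,7] mid=6 arr[6]=30
Total: 3 comparisons


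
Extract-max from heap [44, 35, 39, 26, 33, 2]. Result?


Max = 44
Replace root with last, heapify down
Resulting heap: [39, 35, 2, 26, 33]


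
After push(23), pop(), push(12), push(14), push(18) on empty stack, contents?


push(23) -> [23]
pop() returns 23 -> []
push(12) -> [12]
push(14) -> [12, 14]
push(18) -> [12, 14, 18]
Final stack (bottom to top): [12, 14, 18]


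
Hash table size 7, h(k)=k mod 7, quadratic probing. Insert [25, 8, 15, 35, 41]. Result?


Insertions: 25->slot 4; 8->slot 1; 15->slot 2; 35->slot 0; 41->slot 6
Table: [35, 8, 15, None, 25, None, 41]


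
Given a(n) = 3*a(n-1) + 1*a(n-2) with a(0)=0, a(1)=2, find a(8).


Build bottom-up:
...a(6)=720, a(7)=2378, a(8)=3*2378+1*720=7854


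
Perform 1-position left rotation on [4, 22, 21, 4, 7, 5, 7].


Left rotate by 1: [22, 21, 4, 7, 5, 7, 4]


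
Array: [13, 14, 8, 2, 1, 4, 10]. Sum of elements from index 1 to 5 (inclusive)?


Prefix sums: [0, 13, 27, 35, 37, 38, 42, 52]
Sum[1..5] = prefix[6] - prefix[1] = 42 - 13 = 29


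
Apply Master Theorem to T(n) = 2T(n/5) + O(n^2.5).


a=2, b=5, c=2.5. log_5(2)=0.431 < c=2.5. Case 3: O(n^c) = O(n^2.500)
Complexity: O(n^2.500)


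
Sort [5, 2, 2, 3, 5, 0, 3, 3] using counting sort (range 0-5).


Count array: [1, 0, 2, 3, 0, 2]
Reconstruct: [0, 2, 2, 3, 3, 3, 5, 5]


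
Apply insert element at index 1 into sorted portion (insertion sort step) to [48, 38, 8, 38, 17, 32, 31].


After one pass: [38, 48, 8, 38, 17, 32, 31]


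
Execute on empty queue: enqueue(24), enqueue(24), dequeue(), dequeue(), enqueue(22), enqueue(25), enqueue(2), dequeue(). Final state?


enqueue(24) -> [24]
enqueue(24) -> [24, 24]
dequeue() returns 24 -> [24]
dequeue() returns 24 -> []
enqueue(22) -> [22]
enqueue(25) -> [22, 25]
enqueue(2) -> [22, 25, 2]
dequeue() returns 22 -> [25, 2]
Final queue (front to back): [25, 2]


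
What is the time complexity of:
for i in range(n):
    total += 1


Per nesting level: O(n) = O(n)
Complexity: O(n)


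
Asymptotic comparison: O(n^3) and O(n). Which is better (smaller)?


linear grows slower than cubic
O(n) is asymptotically smaller; O(n^3) grows faster


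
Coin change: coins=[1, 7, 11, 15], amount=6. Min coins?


dp[0]=0; dp[i]=1+min(dp[i-c] for c in coins)
...dp[1]=1, dp[2]=2, dp[3]=3, dp[4]=4, dp[5]=5, dp[6]=6
Minimum coins for 6 = 6


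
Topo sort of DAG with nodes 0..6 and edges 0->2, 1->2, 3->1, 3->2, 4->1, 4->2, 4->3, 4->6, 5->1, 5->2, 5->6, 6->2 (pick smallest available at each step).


Kahn's algorithm, process smallest node first
Order: [0, 4, 3, 5, 1, 6, 2]


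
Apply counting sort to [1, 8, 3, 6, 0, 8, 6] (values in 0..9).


Count array: [1, 1, 0, 1, 0, 0, 2, 0, 2, 0]
Reconstruct: [0, 1, 3, 6, 6, 8, 8]


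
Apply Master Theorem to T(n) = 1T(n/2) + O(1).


a=1, b=2, c=0. log_2(1)=0 = c=0. Case 2: O(n^c log n) = O(log n)
Complexity: O(log n)


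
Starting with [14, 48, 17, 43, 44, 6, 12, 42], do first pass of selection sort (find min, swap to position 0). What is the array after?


After one pass: [6, 48, 17, 43, 44, 14, 12, 42]


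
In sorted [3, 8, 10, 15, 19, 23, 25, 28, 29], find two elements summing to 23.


Two pointers: lo=0, hi=8
Found pair: (8, 15) summing to 23


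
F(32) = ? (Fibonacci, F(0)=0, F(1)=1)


F(n)=F(n-1)+F(n-2)
...F(30)=832040, F(31)=1346269, F(32)=2178309


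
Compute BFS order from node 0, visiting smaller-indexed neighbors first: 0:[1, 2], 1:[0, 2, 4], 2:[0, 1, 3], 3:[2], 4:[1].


BFS queue: start with [0]
Visit order: [0, 1, 2, 4, 3]


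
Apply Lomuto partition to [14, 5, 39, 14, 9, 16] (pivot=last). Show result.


Elements <= 16 go left of pivot.
Result: [14, 5, 14, 9, 16, 39], pivot at index 4


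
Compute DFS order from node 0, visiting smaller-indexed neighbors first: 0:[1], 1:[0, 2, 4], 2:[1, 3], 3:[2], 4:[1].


DFS stack-based: start with [0]
Visit order: [0, 1, 2, 3, 4]


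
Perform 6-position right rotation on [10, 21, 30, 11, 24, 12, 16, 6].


Right rotate by 6: [30, 11, 24, 12, 16, 6, 10, 21]


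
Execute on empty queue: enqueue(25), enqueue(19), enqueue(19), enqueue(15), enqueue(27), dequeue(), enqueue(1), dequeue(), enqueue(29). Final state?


enqueue(25) -> [25]
enqueue(19) -> [25, 19]
enqueue(19) -> [25, 19, 19]
enqueue(15) -> [25, 19, 19, 15]
enqueue(27) -> [25, 19, 19, 15, 27]
dequeue() returns 25 -> [19, 19, 15, 27]
enqueue(1) -> [19, 19, 15, 27, 1]
dequeue() returns 19 -> [19, 15, 27, 1]
enqueue(29) -> [19, 15, 27, 1, 29]
Final queue (front to back): [19, 15, 27, 1, 29]


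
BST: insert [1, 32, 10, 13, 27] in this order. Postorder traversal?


Root = 1; build tree by BST insertion.
Postorder traversal: [27, 13, 10, 32, 1]


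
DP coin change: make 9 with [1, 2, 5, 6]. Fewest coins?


dp[0]=0; dp[i]=1+min(dp[i-c] for c in coins)
...dp[4]=2, dp[5]=1, dp[6]=1, dp[7]=2, dp[8]=2, dp[9]=3
Minimum coins for 9 = 3


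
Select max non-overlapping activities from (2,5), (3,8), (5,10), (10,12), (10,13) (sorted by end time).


Greedy: pick earliest-ending, then skip overlaps.
Selected (3 activities): [(2, 5), (5, 10), (10, 12)]


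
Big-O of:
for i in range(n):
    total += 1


Per nesting level: O(n) = O(n)
Complexity: O(n)


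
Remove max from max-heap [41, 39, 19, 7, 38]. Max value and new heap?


Max = 41
Replace root with last, heapify down
Resulting heap: [39, 38, 19, 7]


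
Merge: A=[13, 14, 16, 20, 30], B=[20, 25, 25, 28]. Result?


Compare heads, take smaller each step.
Merged: [13, 14, 16, 20, 20, 25, 25, 28, 30]


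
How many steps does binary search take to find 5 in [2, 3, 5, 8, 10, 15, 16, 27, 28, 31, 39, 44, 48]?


Search for 5:
[0,12] mid=6 arr[6]=16
[0,5] mid=2 arr[2]=5
Total: 2 comparisons


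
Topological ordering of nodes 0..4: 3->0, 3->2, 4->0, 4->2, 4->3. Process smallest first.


Kahn's algorithm, process smallest node first
Order: [1, 4, 3, 0, 2]


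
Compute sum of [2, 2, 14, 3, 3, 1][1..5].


Prefix sums: [0, 2, 4, 18, 21, 24, 25]
Sum[1..5] = prefix[6] - prefix[1] = 25 - 2 = 23


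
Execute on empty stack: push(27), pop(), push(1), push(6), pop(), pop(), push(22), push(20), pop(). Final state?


push(27) -> [27]
pop() returns 27 -> []
push(1) -> [1]
push(6) -> [1, 6]
pop() returns 6 -> [1]
pop() returns 1 -> []
push(22) -> [22]
push(20) -> [22, 20]
pop() returns 20 -> [22]
Final stack (bottom to top): [22]


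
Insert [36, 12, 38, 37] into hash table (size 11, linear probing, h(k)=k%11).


Insertions: 36->slot 3; 12->slot 1; 38->slot 5; 37->slot 4
Table: [None, 12, None, 36, 37, 38, None, None, None, None, None]


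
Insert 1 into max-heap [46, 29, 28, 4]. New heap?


Append 1: [46, 29, 28, 4, 1]
Bubble up: no swaps needed
Result: [46, 29, 28, 4, 1]


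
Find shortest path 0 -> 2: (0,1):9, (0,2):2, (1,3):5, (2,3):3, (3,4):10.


Dijkstra from 0:
Distances: {0: 0, 1: 9, 2: 2, 3: 5, 4: 15}
Shortest distance to 2 = 2, path = [0, 2]


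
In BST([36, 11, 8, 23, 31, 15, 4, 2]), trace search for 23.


BST root = 36
Search for 23: compare at each node
Path: [36, 11, 23]


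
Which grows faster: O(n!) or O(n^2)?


quadratic grows slower than factorial
O(n^2) is asymptotically smaller; O(n!) grows faster


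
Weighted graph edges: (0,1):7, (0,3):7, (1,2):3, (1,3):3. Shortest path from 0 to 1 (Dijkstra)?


Dijkstra from 0:
Distances: {0: 0, 1: 7, 2: 10, 3: 7}
Shortest distance to 1 = 7, path = [0, 1]


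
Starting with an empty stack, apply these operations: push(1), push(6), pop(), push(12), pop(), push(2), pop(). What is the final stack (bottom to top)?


push(1) -> [1]
push(6) -> [1, 6]
pop() returns 6 -> [1]
push(12) -> [1, 12]
pop() returns 12 -> [1]
push(2) -> [1, 2]
pop() returns 2 -> [1]
Final stack (bottom to top): [1]


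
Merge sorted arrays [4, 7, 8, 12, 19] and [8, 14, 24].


Compare heads, take smaller each step.
Merged: [4, 7, 8, 8, 12, 14, 19, 24]


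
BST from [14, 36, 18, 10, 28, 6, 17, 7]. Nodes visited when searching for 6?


BST root = 14
Search for 6: compare at each node
Path: [14, 10, 6]


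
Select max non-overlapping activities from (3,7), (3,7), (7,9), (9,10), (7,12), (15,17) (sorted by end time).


Greedy: pick earliest-ending, then skip overlaps.
Selected (4 activities): [(3, 7), (7, 9), (9, 10), (15, 17)]


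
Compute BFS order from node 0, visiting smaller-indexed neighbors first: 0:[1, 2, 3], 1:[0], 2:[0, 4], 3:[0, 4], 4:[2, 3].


BFS queue: start with [0]
Visit order: [0, 1, 2, 3, 4]


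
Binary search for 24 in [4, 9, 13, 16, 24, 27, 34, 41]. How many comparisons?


Search for 24:
[0,7] mid=3 arr[3]=16
[4,7] mid=5 arr[5]=27
[4,4] mid=4 arr[4]=24
Total: 3 comparisons


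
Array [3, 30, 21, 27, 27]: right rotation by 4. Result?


Right rotate by 4: [30, 21, 27, 27, 3]


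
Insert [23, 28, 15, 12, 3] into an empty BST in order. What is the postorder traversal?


Root = 23; build tree by BST insertion.
Postorder traversal: [3, 12, 15, 28, 23]


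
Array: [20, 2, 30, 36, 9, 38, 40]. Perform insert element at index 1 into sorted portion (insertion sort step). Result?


After one pass: [2, 20, 30, 36, 9, 38, 40]


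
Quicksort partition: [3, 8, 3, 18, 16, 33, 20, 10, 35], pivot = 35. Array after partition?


Elements <= 35 go left of pivot.
Result: [3, 8, 3, 18, 16, 33, 20, 10, 35], pivot at index 8


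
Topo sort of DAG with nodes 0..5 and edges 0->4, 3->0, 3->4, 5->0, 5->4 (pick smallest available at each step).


Kahn's algorithm, process smallest node first
Order: [1, 2, 3, 5, 0, 4]


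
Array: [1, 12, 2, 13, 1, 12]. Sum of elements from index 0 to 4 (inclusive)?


Prefix sums: [0, 1, 13, 15, 28, 29, 41]
Sum[0..4] = prefix[5] - prefix[0] = 29 - 0 = 29


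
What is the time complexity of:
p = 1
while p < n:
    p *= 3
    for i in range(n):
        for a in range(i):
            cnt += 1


Per nesting level: O(log n) * O(n) * O(n) [triangular over i] = O(n^2 log n)
Complexity: O(n^2 log n)


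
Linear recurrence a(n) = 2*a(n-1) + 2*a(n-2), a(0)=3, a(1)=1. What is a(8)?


Build bottom-up:
...a(6)=384, a(7)=1048, a(8)=2*1048+2*384=2864


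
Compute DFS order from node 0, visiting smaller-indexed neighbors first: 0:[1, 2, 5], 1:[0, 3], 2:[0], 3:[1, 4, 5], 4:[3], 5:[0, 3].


DFS stack-based: start with [0]
Visit order: [0, 1, 3, 4, 5, 2]


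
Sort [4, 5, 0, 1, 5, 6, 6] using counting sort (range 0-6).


Count array: [1, 1, 0, 0, 1, 2, 2]
Reconstruct: [0, 1, 4, 5, 5, 6, 6]


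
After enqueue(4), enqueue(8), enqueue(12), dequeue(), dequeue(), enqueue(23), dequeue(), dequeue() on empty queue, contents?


enqueue(4) -> [4]
enqueue(8) -> [4, 8]
enqueue(12) -> [4, 8, 12]
dequeue() returns 4 -> [8, 12]
dequeue() returns 8 -> [12]
enqueue(23) -> [12, 23]
dequeue() returns 12 -> [23]
dequeue() returns 23 -> []
Final queue (front to back): []


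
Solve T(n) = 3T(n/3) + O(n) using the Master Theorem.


a=3, b=3, c=1. log_3(3)=1 = c=1. Case 2: O(n^c log n) = O(n log n)
Complexity: O(n log n)


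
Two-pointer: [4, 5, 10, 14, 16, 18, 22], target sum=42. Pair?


Two pointers: lo=0, hi=6
No pair sums to 42


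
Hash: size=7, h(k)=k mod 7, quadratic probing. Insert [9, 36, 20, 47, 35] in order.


Insertions: 9->slot 2; 36->slot 1; 20->slot 6; 47->slot 5; 35->slot 0
Table: [35, 36, 9, None, None, 47, 20]


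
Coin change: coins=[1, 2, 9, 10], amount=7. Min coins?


dp[0]=0; dp[i]=1+min(dp[i-c] for c in coins)
...dp[2]=1, dp[3]=2, dp[4]=2, dp[5]=3, dp[6]=3, dp[7]=4
Minimum coins for 7 = 4


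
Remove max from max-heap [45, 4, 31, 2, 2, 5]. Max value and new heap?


Max = 45
Replace root with last, heapify down
Resulting heap: [31, 4, 5, 2, 2]


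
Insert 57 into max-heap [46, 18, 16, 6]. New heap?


Append 57: [46, 18, 16, 6, 57]
Bubble up: swap idx 4(57) with idx 1(18); swap idx 1(57) with idx 0(46)
Result: [57, 46, 16, 6, 18]


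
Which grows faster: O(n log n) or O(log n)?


logarithmic grows slower than linearithmic
O(log n) is asymptotically smaller; O(n log n) grows faster


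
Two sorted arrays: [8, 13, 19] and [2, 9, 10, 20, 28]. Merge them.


Compare heads, take smaller each step.
Merged: [2, 8, 9, 10, 13, 19, 20, 28]


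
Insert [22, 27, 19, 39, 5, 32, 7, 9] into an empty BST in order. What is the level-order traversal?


Root = 22; build tree by BST insertion.
Level-Order traversal: [22, 19, 27, 5, 39, 7, 32, 9]


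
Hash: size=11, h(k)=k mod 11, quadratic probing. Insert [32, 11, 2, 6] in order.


Insertions: 32->slot 10; 11->slot 0; 2->slot 2; 6->slot 6
Table: [11, None, 2, None, None, None, 6, None, None, None, 32]


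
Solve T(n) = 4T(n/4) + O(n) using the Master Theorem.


a=4, b=4, c=1. log_4(4)=1 = c=1. Case 2: O(n^c log n) = O(n log n)
Complexity: O(n log n)


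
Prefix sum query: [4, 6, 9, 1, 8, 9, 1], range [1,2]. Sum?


Prefix sums: [0, 4, 10, 19, 20, 28, 37, 38]
Sum[1..2] = prefix[3] - prefix[1] = 19 - 4 = 15


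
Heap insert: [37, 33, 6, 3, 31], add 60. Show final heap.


Append 60: [37, 33, 6, 3, 31, 60]
Bubble up: swap idx 5(60) with idx 2(6); swap idx 2(60) with idx 0(37)
Result: [60, 33, 37, 3, 31, 6]


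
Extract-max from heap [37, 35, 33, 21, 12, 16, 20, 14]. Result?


Max = 37
Replace root with last, heapify down
Resulting heap: [35, 21, 33, 14, 12, 16, 20]


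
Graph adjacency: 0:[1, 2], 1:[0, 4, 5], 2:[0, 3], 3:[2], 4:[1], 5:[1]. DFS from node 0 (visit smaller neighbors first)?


DFS stack-based: start with [0]
Visit order: [0, 1, 4, 5, 2, 3]


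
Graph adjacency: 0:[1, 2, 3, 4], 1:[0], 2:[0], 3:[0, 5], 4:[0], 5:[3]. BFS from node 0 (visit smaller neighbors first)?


BFS queue: start with [0]
Visit order: [0, 1, 2, 3, 4, 5]


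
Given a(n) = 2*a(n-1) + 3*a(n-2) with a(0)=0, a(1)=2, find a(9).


Build bottom-up:
...a(7)=1094, a(8)=3280, a(9)=2*3280+3*1094=9842


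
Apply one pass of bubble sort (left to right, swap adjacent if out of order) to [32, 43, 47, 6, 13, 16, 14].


After one pass: [32, 43, 6, 13, 16, 14, 47]


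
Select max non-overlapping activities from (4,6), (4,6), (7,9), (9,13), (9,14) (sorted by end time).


Greedy: pick earliest-ending, then skip overlaps.
Selected (3 activities): [(4, 6), (7, 9), (9, 13)]


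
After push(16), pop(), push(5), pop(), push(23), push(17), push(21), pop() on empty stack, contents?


push(16) -> [16]
pop() returns 16 -> []
push(5) -> [5]
pop() returns 5 -> []
push(23) -> [23]
push(17) -> [23, 17]
push(21) -> [23, 17, 21]
pop() returns 21 -> [23, 17]
Final stack (bottom to top): [23, 17]


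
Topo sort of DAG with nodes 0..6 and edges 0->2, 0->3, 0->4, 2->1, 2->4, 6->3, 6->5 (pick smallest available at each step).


Kahn's algorithm, process smallest node first
Order: [0, 2, 1, 4, 6, 3, 5]


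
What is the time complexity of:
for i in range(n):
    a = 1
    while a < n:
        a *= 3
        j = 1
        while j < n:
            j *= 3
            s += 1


Per nesting level: O(n) * O(log n) * O(log n) = O(n (log n)^2)
Complexity: O(n (log n)^2)


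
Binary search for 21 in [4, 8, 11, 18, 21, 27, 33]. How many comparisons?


Search for 21:
[0,6] mid=3 arr[3]=18
[4,6] mid=5 arr[5]=27
[4,4] mid=4 arr[4]=21
Total: 3 comparisons


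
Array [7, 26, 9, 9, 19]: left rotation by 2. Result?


Left rotate by 2: [9, 9, 19, 7, 26]


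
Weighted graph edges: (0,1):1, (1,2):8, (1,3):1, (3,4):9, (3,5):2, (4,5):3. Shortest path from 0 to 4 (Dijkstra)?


Dijkstra from 0:
Distances: {0: 0, 1: 1, 2: 9, 3: 2, 4: 7, 5: 4}
Shortest distance to 4 = 7, path = [0, 1, 3, 5, 4]


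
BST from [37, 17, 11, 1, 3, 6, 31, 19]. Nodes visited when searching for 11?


BST root = 37
Search for 11: compare at each node
Path: [37, 17, 11]


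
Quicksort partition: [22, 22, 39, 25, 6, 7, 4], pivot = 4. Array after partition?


Elements <= 4 go left of pivot.
Result: [4, 22, 39, 25, 6, 7, 22], pivot at index 0


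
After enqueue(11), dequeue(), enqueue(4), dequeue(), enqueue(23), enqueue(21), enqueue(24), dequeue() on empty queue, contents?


enqueue(11) -> [11]
dequeue() returns 11 -> []
enqueue(4) -> [4]
dequeue() returns 4 -> []
enqueue(23) -> [23]
enqueue(21) -> [23, 21]
enqueue(24) -> [23, 21, 24]
dequeue() returns 23 -> [21, 24]
Final queue (front to back): [21, 24]


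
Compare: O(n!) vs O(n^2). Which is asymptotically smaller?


quadratic grows slower than factorial
O(n^2) is asymptotically smaller; O(n!) grows faster


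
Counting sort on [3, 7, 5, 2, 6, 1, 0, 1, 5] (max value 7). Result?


Count array: [1, 2, 1, 1, 0, 2, 1, 1]
Reconstruct: [0, 1, 1, 2, 3, 5, 5, 6, 7]


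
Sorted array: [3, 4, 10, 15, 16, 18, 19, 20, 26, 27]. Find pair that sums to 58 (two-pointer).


Two pointers: lo=0, hi=9
No pair sums to 58


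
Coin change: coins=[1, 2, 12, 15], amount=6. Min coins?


dp[0]=0; dp[i]=1+min(dp[i-c] for c in coins)
...dp[1]=1, dp[2]=1, dp[3]=2, dp[4]=2, dp[5]=3, dp[6]=3
Minimum coins for 6 = 3


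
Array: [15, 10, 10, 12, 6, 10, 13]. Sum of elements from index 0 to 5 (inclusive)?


Prefix sums: [0, 15, 25, 35, 47, 53, 63, 76]
Sum[0..5] = prefix[6] - prefix[0] = 63 - 0 = 63


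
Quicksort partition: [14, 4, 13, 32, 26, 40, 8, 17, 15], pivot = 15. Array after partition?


Elements <= 15 go left of pivot.
Result: [14, 4, 13, 8, 15, 40, 32, 17, 26], pivot at index 4


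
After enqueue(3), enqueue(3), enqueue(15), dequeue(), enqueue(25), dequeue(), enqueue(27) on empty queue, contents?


enqueue(3) -> [3]
enqueue(3) -> [3, 3]
enqueue(15) -> [3, 3, 15]
dequeue() returns 3 -> [3, 15]
enqueue(25) -> [3, 15, 25]
dequeue() returns 3 -> [15, 25]
enqueue(27) -> [15, 25, 27]
Final queue (front to back): [15, 25, 27]


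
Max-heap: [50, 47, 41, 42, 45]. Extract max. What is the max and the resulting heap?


Max = 50
Replace root with last, heapify down
Resulting heap: [47, 45, 41, 42]


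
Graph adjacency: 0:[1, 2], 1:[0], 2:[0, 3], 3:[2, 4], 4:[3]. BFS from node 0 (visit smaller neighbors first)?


BFS queue: start with [0]
Visit order: [0, 1, 2, 3, 4]


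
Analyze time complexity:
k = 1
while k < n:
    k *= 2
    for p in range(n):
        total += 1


Per nesting level: O(log n) * O(n) = O(n log n)
Complexity: O(n log n)


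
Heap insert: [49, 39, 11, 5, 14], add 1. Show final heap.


Append 1: [49, 39, 11, 5, 14, 1]
Bubble up: no swaps needed
Result: [49, 39, 11, 5, 14, 1]


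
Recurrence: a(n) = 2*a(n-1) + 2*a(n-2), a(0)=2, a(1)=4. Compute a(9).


Build bottom-up:
...a(7)=1792, a(8)=4896, a(9)=2*4896+2*1792=13376


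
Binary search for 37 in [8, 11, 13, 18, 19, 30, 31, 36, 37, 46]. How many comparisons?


Search for 37:
[0,9] mid=4 arr[4]=19
[5,9] mid=7 arr[7]=36
[8,9] mid=8 arr[8]=37
Total: 3 comparisons


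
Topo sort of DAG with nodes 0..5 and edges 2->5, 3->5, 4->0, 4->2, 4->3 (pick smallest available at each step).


Kahn's algorithm, process smallest node first
Order: [1, 4, 0, 2, 3, 5]


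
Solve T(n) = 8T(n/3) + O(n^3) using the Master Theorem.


a=8, b=3, c=3. log_3(8)=1.893 < c=3. Case 3: O(n^c) = O(n^3)
Complexity: O(n^3)
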